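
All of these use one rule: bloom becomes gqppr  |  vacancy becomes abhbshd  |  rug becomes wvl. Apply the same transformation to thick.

ymjhp

The shift depends on letter class: consonant b→g is +5, but vowel o→p is +1. Two shifts are in play — +1 for a/e/i/o/u, +5 for every other letter.
On thick: t(cons)+5=y, h(cons)+5=m, i(vowel)+1=j, c(cons)+5=h, k(cons)+5=p.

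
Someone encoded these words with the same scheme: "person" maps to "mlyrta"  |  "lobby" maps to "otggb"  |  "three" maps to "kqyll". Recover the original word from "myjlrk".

priest

p(15)→m(12) and e(4)→l(11) fit y≡19x+13 (mod 26); the inverse of 19 mod 26 is 11. Each letter's alphabet position (a=0..z=25) is mapped through 19·x+13 mod 26 — an affine cipher.
Undoing it on myjlrk: m(12)→11·(12−13)≡15=p; y(24)→11·(24−13)≡17=r; j(9)→11·(9−13)≡8=i; l(11)→11·(11−13)≡4=e; r(17)→11·(17−13)≡18=s; k(10)→11·(10−13)≡19=t (all mod 26).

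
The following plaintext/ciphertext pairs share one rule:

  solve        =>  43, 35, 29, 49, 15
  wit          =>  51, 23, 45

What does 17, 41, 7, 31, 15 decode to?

With a=1..z=26, the number is 2·pos + 5.
Reversing it on 17, 41, 7, 31, 15: 17→(17−5)÷2=6=f, 41→(41−5)÷2=18=r, 7→(7−5)÷2=1=a, 31→(31−5)÷2=13=m, 15→(15−5)÷2=5=e.

frame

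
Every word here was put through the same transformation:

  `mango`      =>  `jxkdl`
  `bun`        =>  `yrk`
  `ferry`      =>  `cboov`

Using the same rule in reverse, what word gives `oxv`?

ray

Compare letters: m→j is +23, a→x is +23, n→k is +23 — a constant shift. Each letter is shifted forward by 23 in the alphabet (a Caesar shift of +23).
Reversing it on oxv: o−23=r, x−23=a, v−23=y.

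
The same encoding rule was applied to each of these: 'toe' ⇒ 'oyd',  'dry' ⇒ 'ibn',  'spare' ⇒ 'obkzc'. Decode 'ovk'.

ale

The output letters match the input read backwards, each shifted +10: toe reversed is eot. The word is reversed, then every letter is shifted forward by 10.
Reversing it on ovk: shift back: o−10=e, v−10=l, k−10=a → ela; then reverse → ale.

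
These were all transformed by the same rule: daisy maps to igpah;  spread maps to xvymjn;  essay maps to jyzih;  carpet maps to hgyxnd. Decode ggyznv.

In daisy: d→i is +5, a→g is +6, i→p is +7, s→a is +8 — the shift increases by 1 each position. The shift increases by 1 at each position, starting from +5: 5, 6, 7, ….
Decoding ggyznv: g−5=b, g−6=a, y−7=r, z−8=r, n−9=e, v−10=l.

barrel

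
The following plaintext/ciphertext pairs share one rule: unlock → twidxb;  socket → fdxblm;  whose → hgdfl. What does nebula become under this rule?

u(20)→t(19) and n(13)→w(22) fit y≡7x+9 (mod 26); the inverse of 7 mod 26 is 15. This is an affine cipher: with a=0,…,z=25, each position x becomes (7x+9) mod 26.
On nebula: n(13)→7·13+9≡22=w; e(4)→7·4+9≡11=l; b(1)→7·1+9≡16=q; u(20)→7·20+9≡19=t; l(11)→7·11+9≡8=i; a(0)→7·0+9≡9=j (all mod 26).

wlqtij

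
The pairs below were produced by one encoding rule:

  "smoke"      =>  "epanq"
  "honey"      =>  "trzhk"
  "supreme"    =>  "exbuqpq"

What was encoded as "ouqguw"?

Shifts by position in smoke: pos 0: s→e (+12), pos 1: m→p (+3), pos 2: o→a (+12), pos 3: k→n (+3) — repeating every 2. It's a Vigenère-style cipher with numeric key [12,3]: position i shifts by key[i mod 2].
Undoing it on ouqguw: o−12=c, u−3=r, q−12=e, g−3=d, u−12=i, w−3=t.

credit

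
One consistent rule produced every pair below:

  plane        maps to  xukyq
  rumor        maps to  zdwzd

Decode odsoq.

In plane: p→x is +8, l→u is +9, a→k is +10, n→y is +11 — the shift increases by 1 each position. Letter i (0-indexed) is shifted by i+8, so successive shifts are 8, 9, 10, ….
Undoing it on odsoq: o−8=g, d−9=u, s−10=i, o−11=d, q−12=e.

guide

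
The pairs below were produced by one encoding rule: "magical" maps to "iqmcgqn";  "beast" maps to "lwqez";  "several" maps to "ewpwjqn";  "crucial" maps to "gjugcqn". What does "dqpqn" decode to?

naval

m(12)→i(8) and a(0)→q(16) fit y≡21x+16 (mod 26); the inverse of 21 mod 26 is 5. This is an affine cipher: with a=0,…,z=25, each position x becomes (21x+16) mod 26.
Decoding dqpqn: d(3)→5·(3−16)≡13=n; q(16)→5·(16−16)≡0=a; p(15)→5·(15−16)≡21=v; q(16)→5·(16−16)≡0=a; n(13)→5·(13−16)≡11=l (all mod 26).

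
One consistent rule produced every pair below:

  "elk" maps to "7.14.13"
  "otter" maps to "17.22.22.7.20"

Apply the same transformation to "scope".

e is letter #5 and maps to 7: an offset of 2. The number is (letter's place in the alphabet, a=1) + 2.
For scope: s=19→21, c=3→5, o=15→17, p=16→18, e=5→7.

21.5.17.18.7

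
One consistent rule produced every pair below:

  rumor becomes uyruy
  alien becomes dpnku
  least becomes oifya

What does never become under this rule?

In rumor: r→u is +3, u→y is +4, m→r is +5, o→u is +6 — the shift increases by 1 each position. The shift increases by 1 at each position, starting from +3: 3, 4, 5, ….
On never: n+3=q, e+4=i, v+5=a, e+6=k, r+7=y.

qiaky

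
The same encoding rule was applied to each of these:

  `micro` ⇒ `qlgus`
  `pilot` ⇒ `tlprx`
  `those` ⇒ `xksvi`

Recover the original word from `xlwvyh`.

The shifts repeat in a cycle of length 2: positions 0,1,… shift by +4, +3, then the pattern repeats.
Reversing it on xlwvyh: x−4=t, l−3=i, w−4=s, v−3=s, y−4=u, h−3=e.

tissue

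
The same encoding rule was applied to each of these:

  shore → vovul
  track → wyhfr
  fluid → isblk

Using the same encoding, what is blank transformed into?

Shifts by position in shore: pos 0: s→v (+3), pos 1: h→o (+7), pos 2: o→v (+7), pos 3: r→u (+3), pos 4: e→l (+7) — repeating every 3. It's a Vigenère-style cipher with numeric key [3,7,7]: position i shifts by key[i mod 3].
Applying it to blank: b+3=e, l+7=s, a+7=h, n+3=q, k+7=r.

eshqr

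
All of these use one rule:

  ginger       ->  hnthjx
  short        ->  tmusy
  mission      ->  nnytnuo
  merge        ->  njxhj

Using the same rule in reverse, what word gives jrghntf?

Shifts by position in ginger: pos 0: g→h (+1), pos 1: i→n (+5), pos 2: n→t (+6), pos 3: g→h (+1), pos 4: e→j (+5), pos 5: r→x (+6) — repeating every 3. It's a Vigenère-style cipher with numeric key [1,5,6]: position i shifts by key[i mod 3].
Decoding jrghntf: j−1=i, r−5=m, g−6=a, h−1=g, n−5=i, t−6=n, f−1=e.

imagine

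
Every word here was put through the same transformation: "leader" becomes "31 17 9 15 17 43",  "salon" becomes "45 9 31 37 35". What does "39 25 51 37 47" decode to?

pivot

l(#12)→31 and e(#5)→17: differences scale by 2, so n = 2·pos + 7. With a=1..z=26, the number is 2·pos + 7.
Reversing it on 39 25 51 37 47: 39→(39−7)÷2=16=p, 25→(25−7)÷2=9=i, 51→(51−7)÷2=22=v, 37→(37−7)÷2=15=o, 47→(47−7)÷2=20=t.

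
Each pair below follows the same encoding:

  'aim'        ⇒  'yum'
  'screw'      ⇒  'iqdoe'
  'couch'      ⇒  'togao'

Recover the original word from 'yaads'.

groom

The output letters match the input read backwards, each shifted +12: aim reversed is mia. Read the word backwards and shift each letter +12.
Decoding yaads: shift back: y−12=m, a−12=o, a−12=o, d−12=r, s−12=g → moorg; then reverse → groom.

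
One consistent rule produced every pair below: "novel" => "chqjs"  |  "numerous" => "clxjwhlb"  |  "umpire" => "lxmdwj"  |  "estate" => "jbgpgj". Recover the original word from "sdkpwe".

Each letter's alphabet position (a=0..z=25) is mapped through 5·x+15 mod 26 — an affine cipher.
Undoing it on sdkpwe: s(18)→21·(18−15)≡11=l; d(3)→21·(3−15)≡8=i; k(10)→21·(10−15)≡25=z; p(15)→21·(15−15)≡0=a; w(22)→21·(22−15)≡17=r; e(4)→21·(4−15)≡3=d (all mod 26).

lizard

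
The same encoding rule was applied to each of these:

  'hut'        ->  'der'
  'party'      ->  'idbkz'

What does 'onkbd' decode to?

trade

Two steps: reverse the string, then apply a Caesar shift of +10.
Decoding onkbd: shift back: o−10=e, n−10=d, k−10=a, b−10=r, d−10=t → edart; then reverse → trade.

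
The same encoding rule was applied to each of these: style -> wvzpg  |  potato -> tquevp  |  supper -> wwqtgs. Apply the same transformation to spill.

wrjpn

Shifts by position in style: pos 0: s→w (+4), pos 1: t→v (+2), pos 2: y→z (+1), pos 3: l→p (+4), pos 4: e→g (+2) — repeating every 3. It's a Vigenère-style cipher with numeric key [4,2,1]: position i shifts by key[i mod 3].
For spill: s+4=w, p+2=r, i+1=j, l+4=p, l+2=n.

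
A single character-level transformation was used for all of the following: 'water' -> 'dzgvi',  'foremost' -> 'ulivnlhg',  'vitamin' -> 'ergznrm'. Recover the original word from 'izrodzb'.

Each pair mirrors across the alphabet (w↔d, a↔z, t↔g): positions sum to 25. Letters are reflected about the middle of the alphabet (position → 25−position): Atbash.
Decoding izrodzb: i↔r, z↔a, r↔i, o↔l, d↔w, z↔a, b↔y.

railway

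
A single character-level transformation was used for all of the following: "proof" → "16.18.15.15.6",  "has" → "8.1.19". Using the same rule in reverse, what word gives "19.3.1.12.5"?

p is letter #16 and maps to 16: an offset of 0. Letters become their 1-indexed alphabet positions: a=1 … z=26.
Decoding 19.3.1.12.5: 19=s, 3=c, 1=a, 12=l, 5=e.

scale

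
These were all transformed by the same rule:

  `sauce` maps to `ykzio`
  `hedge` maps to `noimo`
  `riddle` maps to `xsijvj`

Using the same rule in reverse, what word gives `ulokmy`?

Shifts by position in sauce: pos 0: s→y (+6), pos 1: a→k (+10), pos 2: u→z (+5), pos 3: c→i (+6), pos 4: e→o (+10) — repeating every 3. A repeating key of period 3 is used — shifts +6, +10, +5 over and over.
Reversing it on ulokmy: u−6=o, l−10=b, o−5=j, k−6=e, m−10=c, y−5=t.

object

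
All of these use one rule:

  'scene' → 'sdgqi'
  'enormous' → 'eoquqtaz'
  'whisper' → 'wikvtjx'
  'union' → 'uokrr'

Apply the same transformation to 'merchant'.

mftflfta

Each letter shifts forward by its position index (0, 1, 2, …) — the shift grows by one for each successive letter.
For merchant: m+0=m, e+1=f, r+2=t, c+3=f, h+4=l, a+5=f, n+6=t, t+7=a.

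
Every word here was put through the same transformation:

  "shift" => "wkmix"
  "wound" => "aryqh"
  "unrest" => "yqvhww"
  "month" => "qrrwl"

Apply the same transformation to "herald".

lhvdpg

Shifts by position in shift: pos 0: s→w (+4), pos 1: h→k (+3), pos 2: i→m (+4), pos 3: f→i (+3) — repeating every 2. A repeating key of period 2 is used — shifts +4, +3 over and over.
On herald: h+4=l, e+3=h, r+4=v, a+3=d, l+4=p, d+3=g.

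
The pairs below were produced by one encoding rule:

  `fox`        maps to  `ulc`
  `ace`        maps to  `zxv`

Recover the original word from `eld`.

vow

Each pair mirrors across the alphabet (f↔u, o↔l, x↔c): positions sum to 25. Letters are reflected about the middle of the alphabet (position → 25−position): Atbash.
Undoing it on eld: e↔v, l↔o, d↔w.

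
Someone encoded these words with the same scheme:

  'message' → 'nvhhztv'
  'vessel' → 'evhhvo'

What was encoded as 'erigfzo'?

virtual

Each pair mirrors across the alphabet (m↔n, e↔v, s↔h): positions sum to 25. This is the alphabet-reversal cipher (Atbash): a becomes z, b becomes y, etc.
Reversing it on erigfzo: e↔v, r↔i, i↔r, g↔t, f↔u, z↔a, o↔l.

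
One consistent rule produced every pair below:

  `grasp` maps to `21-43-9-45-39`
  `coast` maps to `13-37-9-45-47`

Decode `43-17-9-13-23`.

g(#7)→21 and r(#18)→43: differences scale by 2, so n = 2·pos + 7. With a=1..z=26, the number is 2·pos + 7.
Reversing it on 43-17-9-13-23: 43→(43−7)÷2=18=r, 17→(17−7)÷2=5=e, 9→(9−7)÷2=1=a, 13→(13−7)÷2=3=c, 23→(23−7)÷2=8=h.

reach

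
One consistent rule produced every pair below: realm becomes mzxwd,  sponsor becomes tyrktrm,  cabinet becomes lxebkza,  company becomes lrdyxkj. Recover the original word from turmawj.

shortly

r(17)→m(12) and e(4)→z(25) fit y≡7x+23 (mod 26); the inverse of 7 mod 26 is 15. This is an affine cipher: with a=0,…,z=25, each position x becomes (7x+23) mod 26.
Reversing it on turmawj: t(19)→15·(19−23)≡18=s; u(20)→15·(20−23)≡7=h; r(17)→15·(17−23)≡14=o; m(12)→15·(12−23)≡17=r; a(0)→15·(0−23)≡19=t; w(22)→15·(22−23)≡11=l; j(9)→15·(9−23)≡24=y (all mod 26).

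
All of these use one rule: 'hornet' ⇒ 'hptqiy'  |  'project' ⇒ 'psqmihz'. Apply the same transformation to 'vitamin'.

vjvdqnt

In hornet: h→h is +0, o→p is +1, r→t is +2, n→q is +3 — the shift increases by 1 each position. Letter i (0-indexed) is shifted by i+0, so successive shifts are 0, 1, 2, ….
For vitamin: v+0=v, i+1=j, t+2=v, a+3=d, m+4=q, i+5=n, n+6=t.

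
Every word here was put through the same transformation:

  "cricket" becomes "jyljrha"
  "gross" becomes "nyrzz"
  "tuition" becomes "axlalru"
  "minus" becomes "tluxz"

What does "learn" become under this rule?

The shift depends on letter class: consonant c→j is +7, but vowel i→l is +3. Two shifts are in play — +3 for a/e/i/o/u, +7 for every other letter.
Applying it to learn: l(cons)+7=s, e(vowel)+3=h, a(vowel)+3=d, r(cons)+7=y, n(cons)+7=u.

shdyu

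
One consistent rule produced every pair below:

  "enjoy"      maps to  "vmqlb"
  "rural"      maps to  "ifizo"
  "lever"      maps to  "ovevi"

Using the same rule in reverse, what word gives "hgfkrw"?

stupid

This is the alphabet-reversal cipher (Atbash): a becomes z, b becomes y, etc.
Undoing it on hgfkrw: h↔s, g↔t, f↔u, k↔p, r↔i, w↔d.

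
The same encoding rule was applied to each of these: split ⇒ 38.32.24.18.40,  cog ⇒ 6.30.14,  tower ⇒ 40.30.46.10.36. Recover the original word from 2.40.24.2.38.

s(#19)→38 and p(#16)→32: differences scale by 2, so n = 2·pos + 0. Each letter becomes 2×(its alphabet position, a=1..z=26).
Reversing it on 2.40.24.2.38: 2→(2−0)÷2=1=a, 40→(40−0)÷2=20=t, 24→(24−0)÷2=12=l, 2→(2−0)÷2=1=a, 38→(38−0)÷2=19=s.

atlas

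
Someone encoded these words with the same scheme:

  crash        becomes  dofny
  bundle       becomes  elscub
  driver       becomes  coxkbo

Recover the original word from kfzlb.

Treating letters as 0–25, the rule is x ↦ 25x + 5 (mod 26).
Reversing it on kfzlb: k(10)→25·(10−5)≡21=v; f(5)→25·(5−5)≡0=a; z(25)→25·(25−5)≡6=g; l(11)→25·(11−5)≡20=u; b(1)→25·(1−5)≡4=e (all mod 26).

vague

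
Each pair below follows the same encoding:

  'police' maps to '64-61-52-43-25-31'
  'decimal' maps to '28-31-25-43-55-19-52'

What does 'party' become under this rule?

64-19-70-76-91

The formula is n = 3×(alphabet index, a=1) + 16.
On party: p=16→64, a=1→19, r=18→70, t=20→76, y=25→91.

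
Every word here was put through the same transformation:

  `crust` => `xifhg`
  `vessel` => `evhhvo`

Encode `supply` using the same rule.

hfkkob

Letters are reflected about the middle of the alphabet (position → 25−position): Atbash.
Applying it to supply: s↔h, u↔f, p↔k, p↔k, l↔o, y↔b.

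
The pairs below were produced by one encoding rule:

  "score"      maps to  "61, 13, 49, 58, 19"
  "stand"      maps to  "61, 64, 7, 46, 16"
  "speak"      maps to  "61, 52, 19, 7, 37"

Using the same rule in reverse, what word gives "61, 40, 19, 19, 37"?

sleek

With a=1..z=26, the number is 3·pos + 4.
Decoding 61, 40, 19, 19, 37: 61→(61−4)÷3=19=s, 40→(40−4)÷3=12=l, 19→(19−4)÷3=5=e, 19→(19−4)÷3=5=e, 37→(37−4)÷3=11=k.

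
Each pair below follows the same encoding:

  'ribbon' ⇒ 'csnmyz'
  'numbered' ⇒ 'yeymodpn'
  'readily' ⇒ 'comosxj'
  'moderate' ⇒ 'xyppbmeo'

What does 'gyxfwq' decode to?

Shifts by position in ribbon: pos 0: r→c (+11), pos 1: i→s (+10), pos 2: b→n (+12), pos 3: b→m (+11), pos 4: o→y (+10), pos 5: n→z (+12) — repeating every 3. A repeating key of period 3 is used — shifts +11, +10, +12 over and over.
Reversing it on gyxfwq: g−11=v, y−10=o, x−12=l, f−11=u, w−10=m, q−12=e.

volume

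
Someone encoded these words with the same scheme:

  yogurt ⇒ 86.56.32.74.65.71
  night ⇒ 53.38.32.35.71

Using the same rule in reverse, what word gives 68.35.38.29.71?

y(#25)→86 and o(#15)→56: differences scale by 3, so n = 3·pos + 11. With a=1..z=26, the number is 3·pos + 11.
Reversing it on 68.35.38.29.71: 68→(68−11)÷3=19=s, 35→(35−11)÷3=8=h, 38→(38−11)÷3=9=i, 29→(29−11)÷3=6=f, 71→(71−11)÷3=20=t.

shift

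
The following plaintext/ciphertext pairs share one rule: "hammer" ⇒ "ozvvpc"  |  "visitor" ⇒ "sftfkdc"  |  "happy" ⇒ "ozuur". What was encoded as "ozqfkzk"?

h(7)→o(14) and a(0)→z(25) fit y≡17x+25 (mod 26); the inverse of 17 mod 26 is 23. Each letter's alphabet position (a=0..z=25) is mapped through 17·x+25 mod 26 — an affine cipher.
Decoding ozqfkzk: o(14)→23·(14−25)≡7=h; z(25)→23·(25−25)≡0=a; q(16)→23·(16−25)≡1=b; f(5)→23·(5−25)≡8=i; k(10)→23·(10−25)≡19=t; z(25)→23·(25−25)≡0=a; k(10)→23·(10−25)≡19=t (all mod 26).

habitat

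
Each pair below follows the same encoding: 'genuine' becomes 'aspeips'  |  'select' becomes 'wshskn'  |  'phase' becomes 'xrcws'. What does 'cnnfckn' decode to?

attract

g(6)→a(0) and e(4)→s(18) fit y≡17x+2 (mod 26); the inverse of 17 mod 26 is 23. This is an affine cipher: with a=0,…,z=25, each position x becomes (17x+2) mod 26.
Decoding cnnfckn: c(2)→23·(2−2)≡0=a; n(13)→23·(13−2)≡19=t; n(13)→23·(13−2)≡19=t; f(5)→23·(5−2)≡17=r; c(2)→23·(2−2)≡0=a; k(10)→23·(10−2)≡2=c; n(13)→23·(13−2)≡19=t (all mod 26).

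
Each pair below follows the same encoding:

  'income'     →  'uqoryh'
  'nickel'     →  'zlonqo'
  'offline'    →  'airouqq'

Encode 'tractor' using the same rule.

Shifts by position in income: pos 0: i→u (+12), pos 1: n→q (+3), pos 2: c→o (+12), pos 3: o→r (+3) — repeating every 2. It's a Vigenère-style cipher with numeric key [12,3]: position i shifts by key[i mod 2].
Applying it to tractor: t+12=f, r+3=u, a+12=m, c+3=f, t+12=f, o+3=r, r+12=d.

fumffrd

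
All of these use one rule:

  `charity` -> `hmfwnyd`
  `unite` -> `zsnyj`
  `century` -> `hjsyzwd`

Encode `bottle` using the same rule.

gtyyqj

Every letter moves 5 places later in the alphabet, wrapping around z→a.
Applying it to bottle: b+5=g, o+5=t, t+5=y, t+5=y, l+5=q, e+5=j.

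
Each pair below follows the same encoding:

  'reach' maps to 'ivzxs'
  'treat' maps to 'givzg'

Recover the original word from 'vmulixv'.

enforce

Each pair mirrors across the alphabet (r↔i, e↔v, a↔z): positions sum to 25. This is the alphabet-reversal cipher (Atbash): a becomes z, b becomes y, etc.
Reversing it on vmulixv: v↔e, m↔n, u↔f, l↔o, i↔r, x↔c, v↔e.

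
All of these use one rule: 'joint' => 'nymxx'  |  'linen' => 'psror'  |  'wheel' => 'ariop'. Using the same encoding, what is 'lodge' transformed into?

Shifts by position in joint: pos 0: j→n (+4), pos 1: o→y (+10), pos 2: i→m (+4), pos 3: n→x (+10) — repeating every 2. A repeating key of period 2 is used — shifts +4, +10 over and over.
On lodge: l+4=p, o+10=y, d+4=h, g+10=q, e+4=i.

pyhqi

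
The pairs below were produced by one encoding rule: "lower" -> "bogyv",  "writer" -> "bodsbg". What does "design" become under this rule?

xqscon

Read the word backwards and shift each letter +10.
Applying it to design: reverse → ngised; then shift: n+10=x, g+10=q, i+10=s, s+10=c, e+10=o, d+10=n.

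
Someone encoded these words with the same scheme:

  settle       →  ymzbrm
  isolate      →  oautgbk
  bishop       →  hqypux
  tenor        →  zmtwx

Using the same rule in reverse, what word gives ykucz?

scout

A repeating key of period 2 is used — shifts +6, +8 over and over.
Decoding ykucz: y−6=s, k−8=c, u−6=o, c−8=u, z−6=t.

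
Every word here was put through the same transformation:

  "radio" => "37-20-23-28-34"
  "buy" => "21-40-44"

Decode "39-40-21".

tub

r is letter #18 and maps to 37: an offset of 19. The number is (letter's place in the alphabet, a=1) + 19.
Decoding 39-40-21: 39→(39−19)÷1=20=t, 40→(40−19)÷1=21=u, 21→(21−19)÷1=2=b.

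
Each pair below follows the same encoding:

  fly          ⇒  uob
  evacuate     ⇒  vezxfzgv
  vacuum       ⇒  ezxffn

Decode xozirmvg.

clarinet

This is the alphabet-reversal cipher (Atbash): a becomes z, b becomes y, etc.
Decoding xozirmvg: x↔c, o↔l, z↔a, i↔r, r↔i, m↔n, v↔e, g↔t.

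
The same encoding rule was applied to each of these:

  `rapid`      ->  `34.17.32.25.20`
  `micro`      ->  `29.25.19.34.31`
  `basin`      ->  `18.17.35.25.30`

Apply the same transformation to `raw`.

r is letter #18 and maps to 34: an offset of 16. The number is (letter's place in the alphabet, a=1) + 16.
On raw: r=18→34, a=1→17, w=23→39.

34.17.39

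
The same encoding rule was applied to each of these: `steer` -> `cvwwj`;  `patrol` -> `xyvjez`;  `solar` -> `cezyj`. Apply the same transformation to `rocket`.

s(18)→c(2) and t(19)→v(21) fit y≡19x+24 (mod 26); the inverse of 19 mod 26 is 11. Each letter's alphabet position (a=0..z=25) is mapped through 19·x+24 mod 26 — an affine cipher.
For rocket: r(17)→19·17+24≡9=j; o(14)→19·14+24≡4=e; c(2)→19·2+24≡10=k; k(10)→19·10+24≡6=g; e(4)→19·4+24≡22=w; t(19)→19·19+24≡21=v (all mod 26).

jekgwv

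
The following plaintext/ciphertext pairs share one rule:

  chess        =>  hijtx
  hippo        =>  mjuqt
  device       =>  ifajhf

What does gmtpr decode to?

bloom

The shifts repeat in a cycle of length 2: positions 0,1,… shift by +5, +1, then the pattern repeats.
Decoding gmtpr: g−5=b, m−1=l, t−5=o, p−1=o, r−5=m.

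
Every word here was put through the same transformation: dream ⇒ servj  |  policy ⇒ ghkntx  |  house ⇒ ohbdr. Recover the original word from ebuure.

d(3)→s(18) and r(17)→e(4) fit y≡25x+21 (mod 26); the inverse of 25 mod 26 is 25. Treating letters as 0–25, the rule is x ↦ 25x + 21 (mod 26).
Undoing it on ebuure: e(4)→25·(4−21)≡17=r; b(1)→25·(1−21)≡20=u; u(20)→25·(20−21)≡1=b; u(20)→25·(20−21)≡1=b; r(17)→25·(17−21)≡4=e; e(4)→25·(4−21)≡17=r (all mod 26).

rubber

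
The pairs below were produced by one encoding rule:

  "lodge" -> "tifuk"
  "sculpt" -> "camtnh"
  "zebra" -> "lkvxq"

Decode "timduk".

lounge

l(11)→t(19) and o(14)→i(8) fit y≡5x+16 (mod 26); the inverse of 5 mod 26 is 21. Each letter's alphabet position (a=0..z=25) is mapped through 5·x+16 mod 26 — an affine cipher.
Reversing it on timduk: t(19)→21·(19−16)≡11=l; i(8)→21·(8−16)≡14=o; m(12)→21·(12−16)≡20=u; d(3)→21·(3−16)≡13=n; u(20)→21·(20−16)≡6=g; k(10)→21·(10−16)≡4=e (all mod 26).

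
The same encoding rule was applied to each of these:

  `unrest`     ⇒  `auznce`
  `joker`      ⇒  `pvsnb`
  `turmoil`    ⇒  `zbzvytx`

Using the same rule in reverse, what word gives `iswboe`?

In unrest: u→a is +6, n→u is +7, r→z is +8, e→n is +9 — the shift increases by 1 each position. Letter i (0-indexed) is shifted by i+6, so successive shifts are 6, 7, 8, ….
Undoing it on iswboe: i−6=c, s−7=l, w−8=o, b−9=s, o−10=e, e−11=t.

closet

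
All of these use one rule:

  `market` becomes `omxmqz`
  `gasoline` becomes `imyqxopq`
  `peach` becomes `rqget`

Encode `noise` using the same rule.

Shifts by position in market: pos 0: m→o (+2), pos 1: a→m (+12), pos 2: r→x (+6), pos 3: k→m (+2), pos 4: e→q (+12), pos 5: t→z (+6) — repeating every 3. The shifts repeat in a cycle of length 3: positions 0,1,… shift by +2, +12, +6, then the pattern repeats.
On noise: n+2=p, o+12=a, i+6=o, s+2=u, e+12=q.

paouq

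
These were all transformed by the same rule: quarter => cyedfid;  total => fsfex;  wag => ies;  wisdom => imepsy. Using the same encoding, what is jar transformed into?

The shift depends on letter class: consonant q→c is +12, but vowel u→y is +4. Two shifts are in play — +4 for a/e/i/o/u, +12 for every other letter.
For jar: j(cons)+12=v, a(vowel)+4=e, r(cons)+12=d.

ved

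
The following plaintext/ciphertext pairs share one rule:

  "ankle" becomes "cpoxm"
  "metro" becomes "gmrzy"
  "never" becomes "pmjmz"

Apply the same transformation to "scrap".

iuzch

a(0)→c(2) and n(13)→p(15) fit y≡9x+2 (mod 26); the inverse of 9 mod 26 is 3. Each letter's alphabet position (a=0..z=25) is mapped through 9·x+2 mod 26 — an affine cipher.
Applying it to scrap: s(18)→9·18+2≡8=i; c(2)→9·2+2≡20=u; r(17)→9·17+2≡25=z; a(0)→9·0+2≡2=c; p(15)→9·15+2≡7=h (all mod 26).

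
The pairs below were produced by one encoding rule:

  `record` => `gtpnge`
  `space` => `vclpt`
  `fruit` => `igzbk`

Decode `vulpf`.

slack

r(17)→g(6) and e(4)→t(19) fit y≡15x+11 (mod 26); the inverse of 15 mod 26 is 7. This is an affine cipher: with a=0,…,z=25, each position x becomes (15x+11) mod 26.
Undoing it on vulpf: v(21)→7·(21−11)≡18=s; u(20)→7·(20−11)≡11=l; l(11)→7·(11−11)≡0=a; p(15)→7·(15−11)≡2=c; f(5)→7·(5−11)≡10=k (all mod 26).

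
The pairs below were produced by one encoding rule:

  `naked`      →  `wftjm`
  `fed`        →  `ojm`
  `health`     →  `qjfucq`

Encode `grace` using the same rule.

paflj

The shift depends on letter class: consonant n→w is +9, but vowel a→f is +5. The rule splits by letter class: vowels +5, consonants +9.
On grace: g(cons)+9=p, r(cons)+9=a, a(vowel)+5=f, c(cons)+9=l, e(vowel)+5=j.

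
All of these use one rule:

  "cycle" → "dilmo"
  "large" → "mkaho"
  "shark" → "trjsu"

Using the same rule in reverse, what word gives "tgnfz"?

Shifts by position in cycle: pos 0: c→d (+1), pos 1: y→i (+10), pos 2: c→l (+9), pos 3: l→m (+1), pos 4: e→o (+10) — repeating every 3. It's a Vigenère-style cipher with numeric key [1,10,9]: position i shifts by key[i mod 3].
Undoing it on tgnfz: t−1=s, g−10=w, n−9=e, f−1=e, z−10=p.

sweep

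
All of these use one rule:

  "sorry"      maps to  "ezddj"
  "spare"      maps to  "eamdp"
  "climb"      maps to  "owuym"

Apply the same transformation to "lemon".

The shifts repeat in a cycle of length 3: positions 0,1,… shift by +12, +11, +12, then the pattern repeats.
Applying it to lemon: l+12=x, e+11=p, m+12=y, o+12=a, n+11=y.

xpyay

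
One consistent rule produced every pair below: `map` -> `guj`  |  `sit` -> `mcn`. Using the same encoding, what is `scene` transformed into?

Compare letters: m→g is +20, a→u is +20, p→j is +20 — a constant shift. This is a Caesar cipher with shift 20.
On scene: s+20=m, c+20=w, e+20=y, n+20=h, e+20=y.

mwyhy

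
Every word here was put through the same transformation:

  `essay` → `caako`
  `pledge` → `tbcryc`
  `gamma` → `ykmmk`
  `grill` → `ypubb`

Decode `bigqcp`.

locker

e(4)→c(2) and s(18)→a(0) fit y≡11x+10 (mod 26); the inverse of 11 mod 26 is 19. This is an affine cipher: with a=0,…,z=25, each position x becomes (11x+10) mod 26.
Decoding bigqcp: b(1)→19·(1−10)≡11=l; i(8)→19·(8−10)≡14=o; g(6)→19·(6−10)≡2=c; q(16)→19·(16−10)≡10=k; c(2)→19·(2−10)≡4=e; p(15)→19·(15−10)≡17=r (all mod 26).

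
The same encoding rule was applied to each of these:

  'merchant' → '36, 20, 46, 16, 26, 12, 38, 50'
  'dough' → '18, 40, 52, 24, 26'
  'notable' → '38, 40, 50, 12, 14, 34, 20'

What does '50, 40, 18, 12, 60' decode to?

m(#13)→36 and e(#5)→20: differences scale by 2, so n = 2·pos + 10. With a=1..z=26, the number is 2·pos + 10.
Reversing it on 50, 40, 18, 12, 60: 50→(50−10)÷2=20=t, 40→(40−10)÷2=15=o, 18→(18−10)÷2=4=d, 12→(12−10)÷2=1=a, 60→(60−10)÷2=25=y.

today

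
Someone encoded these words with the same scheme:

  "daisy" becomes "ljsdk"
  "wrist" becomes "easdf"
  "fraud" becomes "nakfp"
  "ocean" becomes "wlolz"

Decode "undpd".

In daisy: d→l is +8, a→j is +9, i→s is +10, s→d is +11 — the shift increases by 1 each position. Each letter shifts forward by (position + 8), i.e. 8, 9, 10, … — the shift grows by one for each successive letter.
Reversing it on undpd: u−8=m, n−9=e, d−10=t, p−11=e, d−12=r.

meter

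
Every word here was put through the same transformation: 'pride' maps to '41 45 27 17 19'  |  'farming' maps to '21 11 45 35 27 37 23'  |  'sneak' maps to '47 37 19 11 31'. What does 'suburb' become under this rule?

47 51 13 51 45 13

p(#16)→41 and r(#18)→45: differences scale by 2, so n = 2·pos + 9. With a=1..z=26, the number is 2·pos + 9.
Applying it to suburb: s=19→47, u=21→51, b=2→13, u=21→51, r=18→45, b=2→13.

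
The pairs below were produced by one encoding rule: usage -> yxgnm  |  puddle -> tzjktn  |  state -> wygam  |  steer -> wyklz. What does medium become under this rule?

qjjpcv

Each letter shifts forward by (position + 4), i.e. 4, 5, 6, … — the shift grows by one for each successive letter.
On medium: m+4=q, e+5=j, d+6=j, i+7=p, u+8=c, m+9=v.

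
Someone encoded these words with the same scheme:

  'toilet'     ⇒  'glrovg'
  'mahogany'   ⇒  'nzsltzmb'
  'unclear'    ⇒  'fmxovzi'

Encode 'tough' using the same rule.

glfts

Each pair mirrors across the alphabet (t↔g, o↔l, i↔r): positions sum to 25. This is the alphabet-reversal cipher (Atbash): a becomes z, b becomes y, etc.
On tough: t↔g, o↔l, u↔f, g↔t, h↔s.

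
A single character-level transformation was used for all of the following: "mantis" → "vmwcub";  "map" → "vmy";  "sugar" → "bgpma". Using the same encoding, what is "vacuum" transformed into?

Vowels shift forward by 12 and consonants shift forward by 9.
Applying it to vacuum: v(cons)+9=e, a(vowel)+12=m, c(cons)+9=l, u(vowel)+12=g, u(vowel)+12=g, m(cons)+9=v.

emlggv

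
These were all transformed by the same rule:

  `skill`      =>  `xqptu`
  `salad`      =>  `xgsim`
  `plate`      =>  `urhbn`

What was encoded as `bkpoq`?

weigh

In skill: s→x is +5, k→q is +6, i→p is +7, l→t is +8 — the shift increases by 1 each position. Letter i (0-indexed) is shifted by i+5, so successive shifts are 5, 6, 7, ….
Undoing it on bkpoq: b−5=w, k−6=e, p−7=i, o−8=g, q−9=h.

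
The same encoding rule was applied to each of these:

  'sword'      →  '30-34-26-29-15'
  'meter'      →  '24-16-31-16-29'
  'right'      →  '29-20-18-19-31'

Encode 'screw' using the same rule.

s is letter #19 and maps to 30: an offset of 11. The number is (letter's place in the alphabet, a=1) + 11.
On screw: s=19→30, c=3→14, r=18→29, e=5→16, w=23→34.

30-14-29-16-34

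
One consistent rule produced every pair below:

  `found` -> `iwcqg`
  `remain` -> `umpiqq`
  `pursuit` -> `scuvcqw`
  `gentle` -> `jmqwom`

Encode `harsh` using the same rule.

kiuvk

The shift depends on letter class: consonant f→i is +3, but vowel o→w is +8. Two shifts are in play — +8 for a/e/i/o/u, +3 for every other letter.
Applying it to harsh: h(cons)+3=k, a(vowel)+8=i, r(cons)+3=u, s(cons)+3=v, h(cons)+3=k.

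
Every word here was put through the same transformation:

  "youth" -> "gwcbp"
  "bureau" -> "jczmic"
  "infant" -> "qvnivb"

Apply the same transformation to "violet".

Compare letters: y→g is +8, o→w is +8, u→c is +8 — a constant shift. This is a Caesar cipher with shift 8.
On violet: v+8=d, i+8=q, o+8=w, l+8=t, e+8=m, t+8=b.

dqwtmb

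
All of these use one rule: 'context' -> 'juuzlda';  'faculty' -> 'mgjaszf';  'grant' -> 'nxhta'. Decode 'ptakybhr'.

Shifts by position in context: pos 0: c→j (+7), pos 1: o→u (+6), pos 2: n→u (+7), pos 3: t→z (+6) — repeating every 2. A repeating key of period 2 is used — shifts +7, +6 over and over.
Decoding ptakybhr: p−7=i, t−6=n, a−7=t, k−6=e, y−7=r, b−6=v, h−7=a, r−6=l.

interval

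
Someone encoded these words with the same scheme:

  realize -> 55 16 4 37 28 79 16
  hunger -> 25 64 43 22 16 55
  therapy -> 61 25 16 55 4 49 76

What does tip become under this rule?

r(#18)→55 and e(#5)→16: differences scale by 3, so n = 3·pos + 1. Each letter becomes 3×(its alphabet position, a=1..z=26) + 1.
On tip: t=20→61, i=9→28, p=16→49.

61 28 49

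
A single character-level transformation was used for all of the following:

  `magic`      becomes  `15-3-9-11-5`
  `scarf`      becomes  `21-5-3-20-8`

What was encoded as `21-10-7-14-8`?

m is letter #13 and maps to 15: an offset of 2. The number is (letter's place in the alphabet, a=1) + 2.
Reversing it on 21-10-7-14-8: 21→(21−2)÷1=19=s, 10→(10−2)÷1=8=h, 7→(7−2)÷1=5=e, 14→(14−2)÷1=12=l, 8→(8−2)÷1=6=f.

shelf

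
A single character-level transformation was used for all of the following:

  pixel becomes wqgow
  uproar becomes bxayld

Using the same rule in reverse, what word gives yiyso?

rapid

In pixel: p→w is +7, i→q is +8, x→g is +9, e→o is +10 — the shift increases by 1 each position. Each letter shifts forward by (position + 7), i.e. 7, 8, 9, … — the shift grows by one for each successive letter.
Undoing it on yiyso: y−7=r, i−8=a, y−9=p, s−10=i, o−11=d.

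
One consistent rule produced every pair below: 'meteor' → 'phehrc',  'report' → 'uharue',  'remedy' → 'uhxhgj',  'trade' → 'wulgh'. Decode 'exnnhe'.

bucket

Shifts by position in meteor: pos 0: m→p (+3), pos 1: e→h (+3), pos 2: t→e (+11), pos 3: e→h (+3), pos 4: o→r (+3), pos 5: r→c (+11) — repeating every 3. The shifts repeat in a cycle of length 3: positions 0,1,… shift by +3, +3, +11, then the pattern repeats.
Reversing it on exnnhe: e−3=b, x−3=u, n−11=c, n−3=k, h−3=e, e−11=t.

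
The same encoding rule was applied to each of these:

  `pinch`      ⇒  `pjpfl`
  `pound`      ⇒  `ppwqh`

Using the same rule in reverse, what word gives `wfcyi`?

weave

In pinch: p→p is +0, i→j is +1, n→p is +2, c→f is +3 — the shift increases by 1 each position. The shift increases by 1 at each position, starting from +0: 0, 1, 2, ….
Reversing it on wfcyi: w−0=w, f−1=e, c−2=a, y−3=v, i−4=e.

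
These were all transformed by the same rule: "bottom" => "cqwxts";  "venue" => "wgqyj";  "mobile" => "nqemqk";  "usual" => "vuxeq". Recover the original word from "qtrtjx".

proper

Each letter shifts forward by (position + 1), i.e. 1, 2, 3, … — the shift grows by one for each successive letter.
Decoding qtrtjx: q−1=p, t−2=r, r−3=o, t−4=p, j−5=e, x−6=r.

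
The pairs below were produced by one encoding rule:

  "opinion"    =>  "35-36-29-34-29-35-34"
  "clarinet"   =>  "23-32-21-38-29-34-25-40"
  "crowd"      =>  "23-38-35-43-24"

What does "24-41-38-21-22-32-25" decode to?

o is letter #15 and maps to 35: an offset of 20. Each letter is replaced by its alphabet position (a=1..z=26) + 20.
Undoing it on 24-41-38-21-22-32-25: 24→(24−20)÷1=4=d, 41→(41−20)÷1=21=u, 38→(38−20)÷1=18=r, 21→(21−20)÷1=1=a, 22→(22−20)÷1=2=b, 32→(32−20)÷1=12=l, 25→(25−20)÷1=5=e.

durable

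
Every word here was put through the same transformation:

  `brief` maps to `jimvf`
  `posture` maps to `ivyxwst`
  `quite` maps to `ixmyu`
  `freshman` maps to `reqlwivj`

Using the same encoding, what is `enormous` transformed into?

The output letters match the input read backwards, each shifted +4: brief reversed is feirb. The word is reversed, then every letter is shifted forward by 4.
For enormous: reverse → suomrone; then shift: s+4=w, u+4=y, o+4=s, m+4=q, r+4=v, o+4=s, n+4=r, e+4=i.

wysqvsri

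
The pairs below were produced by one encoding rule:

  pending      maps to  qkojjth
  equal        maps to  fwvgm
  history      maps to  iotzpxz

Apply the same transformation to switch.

A repeating key of period 2 is used — shifts +1, +6 over and over.
Applying it to switch: s+1=t, w+6=c, i+1=j, t+6=z, c+1=d, h+6=n.

tcjzdn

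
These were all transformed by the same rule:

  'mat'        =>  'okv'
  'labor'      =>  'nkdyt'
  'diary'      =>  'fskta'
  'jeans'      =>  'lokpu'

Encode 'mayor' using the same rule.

okayt

The shift depends on letter class: consonant m→o is +2, but vowel a→k is +10. Two shifts are in play — +10 for a/e/i/o/u, +2 for every other letter.
On mayor: m(cons)+2=o, a(vowel)+10=k, y(cons)+2=a, o(vowel)+10=y, r(cons)+2=t.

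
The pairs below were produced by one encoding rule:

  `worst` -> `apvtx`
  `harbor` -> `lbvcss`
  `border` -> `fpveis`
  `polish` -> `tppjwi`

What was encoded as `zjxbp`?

Shifts by position in worst: pos 0: w→a (+4), pos 1: o→p (+1), pos 2: r→v (+4), pos 3: s→t (+1) — repeating every 2. It's a Vigenère-style cipher with numeric key [4,1]: position i shifts by key[i mod 2].
Undoing it on zjxbp: z−4=v, j−1=i, x−4=t, b−1=a, p−4=l.

vital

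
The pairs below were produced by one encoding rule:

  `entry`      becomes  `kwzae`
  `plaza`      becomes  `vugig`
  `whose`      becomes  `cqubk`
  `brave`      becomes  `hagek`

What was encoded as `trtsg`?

A repeating key of period 2 is used — shifts +6, +9 over and over.
Reversing it on trtsg: t−6=n, r−9=i, t−6=n, s−9=j, g−6=a.

ninja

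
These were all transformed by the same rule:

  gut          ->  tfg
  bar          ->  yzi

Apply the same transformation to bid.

yrw

Each pair mirrors across the alphabet (g↔t, u↔f, t↔g): positions sum to 25. Letters are reflected about the middle of the alphabet (position → 25−position): Atbash.
On bid: b↔y, i↔r, d↔w.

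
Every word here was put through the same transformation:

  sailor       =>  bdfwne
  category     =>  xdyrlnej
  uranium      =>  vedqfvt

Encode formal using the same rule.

onetdw

s(18)→b(1) and a(0)→d(3) fit y≡23x+3 (mod 26); the inverse of 23 mod 26 is 17. Treating letters as 0–25, the rule is x ↦ 23x + 3 (mod 26).
For formal: f(5)→23·5+3≡14=o; o(14)→23·14+3≡13=n; r(17)→23·17+3≡4=e; m(12)→23·12+3≡19=t; a(0)→23·0+3≡3=d; l(11)→23·11+3≡22=w (all mod 26).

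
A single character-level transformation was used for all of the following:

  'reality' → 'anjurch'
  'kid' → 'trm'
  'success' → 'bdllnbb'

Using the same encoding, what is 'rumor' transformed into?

advxa

Every letter moves 9 places later in the alphabet, wrapping around z→a.
On rumor: r+9=a, u+9=d, m+9=v, o+9=x, r+9=a.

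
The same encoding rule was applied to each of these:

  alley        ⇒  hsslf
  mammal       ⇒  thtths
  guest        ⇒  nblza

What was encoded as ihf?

It's a constant shift of +7 (ROT7).
Reversing it on ihf: i−7=b, h−7=a, f−7=y.

bay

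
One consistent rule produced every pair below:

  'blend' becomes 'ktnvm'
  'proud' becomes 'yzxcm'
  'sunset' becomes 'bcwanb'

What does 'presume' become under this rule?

It's a Vigenère-style cipher with numeric key [9,8]: position i shifts by key[i mod 2].
For presume: p+9=y, r+8=z, e+9=n, s+8=a, u+9=d, m+8=u, e+9=n.

yznadun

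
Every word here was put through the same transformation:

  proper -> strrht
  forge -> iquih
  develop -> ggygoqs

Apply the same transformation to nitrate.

Shifts by position in proper: pos 0: p→s (+3), pos 1: r→t (+2), pos 2: o→r (+3), pos 3: p→r (+2) — repeating every 2. It's a Vigenère-style cipher with numeric key [3,2]: position i shifts by key[i mod 2].
On nitrate: n+3=q, i+2=k, t+3=w, r+2=t, a+3=d, t+2=v, e+3=h.

qkwtdvh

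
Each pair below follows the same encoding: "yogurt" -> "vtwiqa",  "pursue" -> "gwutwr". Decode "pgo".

Read the word backwards and shift each letter +2.
Undoing it on pgo: shift back: p−2=n, g−2=e, o−2=m → nem; then reverse → men.

men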